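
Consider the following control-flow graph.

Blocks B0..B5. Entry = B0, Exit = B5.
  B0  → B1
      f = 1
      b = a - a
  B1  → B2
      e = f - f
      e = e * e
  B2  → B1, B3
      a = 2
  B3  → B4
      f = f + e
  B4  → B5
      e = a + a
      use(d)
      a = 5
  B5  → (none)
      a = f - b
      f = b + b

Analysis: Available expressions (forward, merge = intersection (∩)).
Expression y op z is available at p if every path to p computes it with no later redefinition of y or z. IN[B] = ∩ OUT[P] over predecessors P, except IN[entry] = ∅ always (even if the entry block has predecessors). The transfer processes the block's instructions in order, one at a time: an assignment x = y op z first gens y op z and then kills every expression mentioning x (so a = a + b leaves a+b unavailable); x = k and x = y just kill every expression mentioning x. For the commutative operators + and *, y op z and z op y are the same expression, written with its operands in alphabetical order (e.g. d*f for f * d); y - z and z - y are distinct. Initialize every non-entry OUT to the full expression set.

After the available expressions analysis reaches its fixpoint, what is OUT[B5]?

Converged values:
  B0:  IN={}  OUT={a-a}
  B1:  IN={}  OUT={f-f}
  B2:  IN={f-f}  OUT={f-f}
  B3:  IN={f-f}  OUT={}
  B4:  IN={}  OUT={}
  B5:  IN={}  OUT={b+b}

Merge at B5: IN[B5] = OUT[B4] = {}
Applying B5's transfer function to that IN value gives OUT[B5] (row B5 above).

Answer: {b+b}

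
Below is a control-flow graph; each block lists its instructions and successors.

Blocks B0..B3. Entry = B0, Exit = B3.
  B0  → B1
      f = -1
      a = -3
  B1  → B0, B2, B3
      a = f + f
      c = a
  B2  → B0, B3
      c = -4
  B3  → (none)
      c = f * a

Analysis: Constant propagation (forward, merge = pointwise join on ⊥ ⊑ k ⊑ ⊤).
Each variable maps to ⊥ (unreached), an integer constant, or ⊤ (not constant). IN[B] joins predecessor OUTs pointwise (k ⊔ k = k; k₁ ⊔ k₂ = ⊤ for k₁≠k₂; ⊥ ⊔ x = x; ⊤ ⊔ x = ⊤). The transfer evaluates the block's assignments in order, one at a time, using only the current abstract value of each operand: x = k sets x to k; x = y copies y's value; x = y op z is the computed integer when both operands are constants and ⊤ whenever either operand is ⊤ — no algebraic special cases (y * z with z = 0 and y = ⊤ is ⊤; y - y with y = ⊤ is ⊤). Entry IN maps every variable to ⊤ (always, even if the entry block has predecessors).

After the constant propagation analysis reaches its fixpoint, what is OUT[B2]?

Answer: {a: -2, b: ⊤, c: -4, d: ⊤, e: ⊤, f: -1}

Derivation:
Per-block solution:
  B0:   IN=(all ⊤)   OUT={a:-3, f:-1; rest ⊤}
  B1:   IN={a:-3, f:-1; rest ⊤}   OUT={a:-2, c:-2, f:-1; rest ⊤}
  B2:   IN={a:-2, c:-2, f:-1; rest ⊤}   OUT={a:-2, c:-4, f:-1; rest ⊤}
  B3:   IN={a:-2, f:-1; rest ⊤}   OUT={a:-2, c:2, f:-1; rest ⊤}

Merge at B2: IN[B2] = OUT[B1] = {a: -2, b: ⊤, c: -2, d: ⊤, e: ⊤, f: -1}
Applying B2's transfer function to that IN value gives OUT[B2] (row B2 above).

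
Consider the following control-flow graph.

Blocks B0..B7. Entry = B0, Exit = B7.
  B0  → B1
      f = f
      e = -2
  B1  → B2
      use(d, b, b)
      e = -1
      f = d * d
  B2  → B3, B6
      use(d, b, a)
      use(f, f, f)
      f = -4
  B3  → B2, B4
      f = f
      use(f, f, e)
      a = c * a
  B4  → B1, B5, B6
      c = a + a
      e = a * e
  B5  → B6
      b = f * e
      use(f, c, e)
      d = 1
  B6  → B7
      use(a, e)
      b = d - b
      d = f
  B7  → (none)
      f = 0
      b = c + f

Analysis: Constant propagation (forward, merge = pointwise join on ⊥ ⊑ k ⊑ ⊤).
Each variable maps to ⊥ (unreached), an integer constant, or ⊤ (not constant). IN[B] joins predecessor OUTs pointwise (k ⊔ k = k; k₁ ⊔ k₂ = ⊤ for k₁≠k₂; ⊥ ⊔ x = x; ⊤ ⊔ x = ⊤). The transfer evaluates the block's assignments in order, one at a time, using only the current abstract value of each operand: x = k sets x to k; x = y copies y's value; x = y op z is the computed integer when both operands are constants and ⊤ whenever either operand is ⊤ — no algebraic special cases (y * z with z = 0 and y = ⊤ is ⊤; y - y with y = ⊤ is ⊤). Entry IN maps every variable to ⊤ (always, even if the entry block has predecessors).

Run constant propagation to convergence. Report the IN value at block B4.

Answer: {a: ⊤, b: ⊤, c: ⊤, d: ⊤, e: -1, f: -4}

Derivation:
Fixpoint table:
  B0: | IN=(all ⊤) | OUT={e:-2; rest ⊤}
  B1: | IN=(all ⊤) | OUT={e:-1; rest ⊤}
  B2: | IN={e:-1; rest ⊤} | OUT={e:-1, f:-4; rest ⊤}
  B3: | IN={e:-1, f:-4; rest ⊤} | OUT={e:-1, f:-4; rest ⊤}
  B4: | IN={e:-1, f:-4; rest ⊤} | OUT={f:-4; rest ⊤}
  B5: | IN={f:-4; rest ⊤} | OUT={d:1, f:-4; rest ⊤}
  B6: | IN={f:-4; rest ⊤} | OUT={d:-4, f:-4; rest ⊤}
  B7: | IN={d:-4, f:-4; rest ⊤} | OUT={d:-4, f:0; rest ⊤}

Merge at B4: IN[B4] = OUT[B3] = {a: ⊤, b: ⊤, c: ⊤, d: ⊤, e: -1, f: -4}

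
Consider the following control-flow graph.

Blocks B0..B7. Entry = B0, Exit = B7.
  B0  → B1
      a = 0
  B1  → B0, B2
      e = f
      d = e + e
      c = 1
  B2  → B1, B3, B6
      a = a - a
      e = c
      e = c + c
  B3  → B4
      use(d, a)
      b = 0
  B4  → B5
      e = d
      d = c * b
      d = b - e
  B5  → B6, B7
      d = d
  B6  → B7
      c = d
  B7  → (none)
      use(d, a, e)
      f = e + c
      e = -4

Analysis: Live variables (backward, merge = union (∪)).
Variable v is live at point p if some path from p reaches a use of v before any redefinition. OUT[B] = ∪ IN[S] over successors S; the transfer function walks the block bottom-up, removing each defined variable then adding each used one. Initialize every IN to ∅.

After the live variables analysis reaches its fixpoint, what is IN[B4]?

Answer: {a, b, c, d}

Working:
Fixpoint table:
  B0: | IN={f} | OUT={a, f}
  B1: | IN={a, f} | OUT={a, c, d, f}
  B2: | IN={a, c, d, f} | OUT={a, c, d, e, f}
  B3: | IN={a, c, d} | OUT={a, b, c, d}
  B4: | IN={a, b, c, d} | OUT={a, c, d, e}
  B5: | IN={a, c, d, e} | OUT={a, c, d, e}
  B6: | IN={a, d, e} | OUT={a, c, d, e}
  B7: | IN={a, c, d, e} | OUT={}

Merge at B4: OUT[B4] = IN[B5] = {a, c, d, e}
Applying B4's transfer function to that OUT value gives IN[B4] (row B4 above).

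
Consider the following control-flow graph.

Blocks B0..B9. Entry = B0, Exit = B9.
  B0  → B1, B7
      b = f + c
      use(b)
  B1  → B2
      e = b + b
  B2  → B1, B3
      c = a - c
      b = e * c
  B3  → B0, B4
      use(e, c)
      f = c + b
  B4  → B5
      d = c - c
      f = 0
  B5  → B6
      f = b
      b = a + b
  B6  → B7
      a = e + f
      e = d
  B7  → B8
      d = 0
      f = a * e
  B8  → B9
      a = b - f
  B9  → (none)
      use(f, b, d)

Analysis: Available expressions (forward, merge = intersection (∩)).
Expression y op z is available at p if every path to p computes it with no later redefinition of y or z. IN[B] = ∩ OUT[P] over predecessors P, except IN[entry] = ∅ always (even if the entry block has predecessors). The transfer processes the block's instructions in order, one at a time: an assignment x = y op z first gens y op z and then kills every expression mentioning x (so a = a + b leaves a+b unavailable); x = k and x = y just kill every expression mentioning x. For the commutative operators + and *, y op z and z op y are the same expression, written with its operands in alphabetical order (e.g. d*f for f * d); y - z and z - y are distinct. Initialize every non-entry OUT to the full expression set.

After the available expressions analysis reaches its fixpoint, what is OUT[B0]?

Answer: {c+f}

Trace:
Fixpoint table:
  B0:   IN={}   OUT={c+f}
  B1:   IN={}   OUT={b+b}
  B2:   IN={b+b}   OUT={c*e}
  B3:   IN={c*e}   OUT={b+c, c*e}
  B4:   IN={b+c, c*e}   OUT={b+c, c*e, c-c}
  B5:   IN={b+c, c*e, c-c}   OUT={c*e, c-c}
  B6:   IN={c*e, c-c}   OUT={c-c}
  B7:   IN={}   OUT={a*e}
  B8:   IN={a*e}   OUT={b-f}
  B9:   IN={b-f}   OUT={b-f}

Merge at B0 (entry node, so the boundary value {} is joined with the incoming edge(s)): IN[B0] = {} ∩ OUT[B3] = {}
Applying B0's transfer function to that IN value gives OUT[B0] (row B0 above).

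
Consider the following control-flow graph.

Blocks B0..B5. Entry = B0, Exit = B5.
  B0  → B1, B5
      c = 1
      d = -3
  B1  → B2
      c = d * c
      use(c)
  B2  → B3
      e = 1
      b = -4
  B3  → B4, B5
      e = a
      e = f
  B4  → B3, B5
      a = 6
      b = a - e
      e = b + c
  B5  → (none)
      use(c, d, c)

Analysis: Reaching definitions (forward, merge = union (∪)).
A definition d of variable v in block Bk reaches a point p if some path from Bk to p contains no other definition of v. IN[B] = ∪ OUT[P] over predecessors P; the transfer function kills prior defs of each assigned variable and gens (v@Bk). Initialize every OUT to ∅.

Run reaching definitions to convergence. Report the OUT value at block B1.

Per-block solution:
  B0: | IN={} | OUT={c@B0, d@B0}
  B1: | IN={c@B0, d@B0} | OUT={c@B1, d@B0}
  B2: | IN={c@B1, d@B0} | OUT={b@B2, c@B1, d@B0, e@B2}
  B3: | IN={a@B4, b@B2, b@B4, c@B1, d@B0, e@B2, e@B4} | OUT={a@B4, b@B2, b@B4, c@B1, d@B0, e@B3}
  B4: | IN={a@B4, b@B2, b@B4, c@B1, d@B0, e@B3} | OUT={a@B4, b@B4, c@B1, d@B0, e@B4}
  B5: | IN={a@B4, b@B2, b@B4, c@B0, c@B1, d@B0, e@B3, e@B4} | OUT={a@B4, b@B2, b@B4, c@B0, c@B1, d@B0, e@B3, e@B4}

Merge at B1: IN[B1] = OUT[B0] = {c@B0, d@B0}
Applying B1's transfer function to that IN value gives OUT[B1] (row B1 above).

Answer: {c@B1, d@B0}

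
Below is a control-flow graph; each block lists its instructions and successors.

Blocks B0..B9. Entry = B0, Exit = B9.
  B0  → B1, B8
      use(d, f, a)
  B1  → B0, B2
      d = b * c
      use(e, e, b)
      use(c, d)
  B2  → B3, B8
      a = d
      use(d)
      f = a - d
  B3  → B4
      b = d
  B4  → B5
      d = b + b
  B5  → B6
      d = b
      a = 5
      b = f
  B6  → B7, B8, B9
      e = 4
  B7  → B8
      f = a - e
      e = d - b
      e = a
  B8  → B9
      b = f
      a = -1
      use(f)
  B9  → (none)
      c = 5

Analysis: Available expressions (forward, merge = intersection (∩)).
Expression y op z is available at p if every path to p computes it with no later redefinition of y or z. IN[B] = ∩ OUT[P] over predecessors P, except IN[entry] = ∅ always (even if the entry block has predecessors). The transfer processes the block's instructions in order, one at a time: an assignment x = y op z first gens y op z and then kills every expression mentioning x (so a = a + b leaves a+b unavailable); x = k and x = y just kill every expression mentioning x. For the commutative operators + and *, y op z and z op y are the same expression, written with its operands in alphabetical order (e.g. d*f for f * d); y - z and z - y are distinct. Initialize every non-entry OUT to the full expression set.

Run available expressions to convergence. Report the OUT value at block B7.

Answer: {d-b}

Derivation:
Converged values:
  B0: | IN={} | OUT={}
  B1: | IN={} | OUT={b*c}
  B2: | IN={b*c} | OUT={a-d, b*c}
  B3: | IN={a-d, b*c} | OUT={a-d}
  B4: | IN={a-d} | OUT={b+b}
  B5: | IN={b+b} | OUT={}
  B6: | IN={} | OUT={}
  B7: | IN={} | OUT={d-b}
  B8: | IN={} | OUT={}
  B9: | IN={} | OUT={}

Merge at B7: IN[B7] = OUT[B6] = {}
Applying B7's transfer function to that IN value gives OUT[B7] (row B7 above).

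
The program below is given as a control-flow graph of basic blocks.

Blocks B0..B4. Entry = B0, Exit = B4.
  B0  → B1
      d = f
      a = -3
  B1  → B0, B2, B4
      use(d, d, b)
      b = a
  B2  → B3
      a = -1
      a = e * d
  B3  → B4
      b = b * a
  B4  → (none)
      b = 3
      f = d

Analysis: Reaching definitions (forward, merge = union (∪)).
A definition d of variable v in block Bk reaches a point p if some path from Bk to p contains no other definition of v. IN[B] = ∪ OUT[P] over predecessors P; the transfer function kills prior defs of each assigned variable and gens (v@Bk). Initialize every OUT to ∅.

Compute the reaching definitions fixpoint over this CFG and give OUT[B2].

Answer: {a@B2, b@B1, d@B0}

Trace:
Per-block solution:
  B0:  IN={a@B0, b@B1, d@B0}  OUT={a@B0, b@B1, d@B0}
  B1:  IN={a@B0, b@B1, d@B0}  OUT={a@B0, b@B1, d@B0}
  B2:  IN={a@B0, b@B1, d@B0}  OUT={a@B2, b@B1, d@B0}
  B3:  IN={a@B2, b@B1, d@B0}  OUT={a@B2, b@B3, d@B0}
  B4:  IN={a@B0, a@B2, b@B1, b@B3, d@B0}  OUT={a@B0, a@B2, b@B4, d@B0, f@B4}

Merge at B2: IN[B2] = OUT[B1] = {a@B0, b@B1, d@B0}
Applying B2's transfer function to that IN value gives OUT[B2] (row B2 above).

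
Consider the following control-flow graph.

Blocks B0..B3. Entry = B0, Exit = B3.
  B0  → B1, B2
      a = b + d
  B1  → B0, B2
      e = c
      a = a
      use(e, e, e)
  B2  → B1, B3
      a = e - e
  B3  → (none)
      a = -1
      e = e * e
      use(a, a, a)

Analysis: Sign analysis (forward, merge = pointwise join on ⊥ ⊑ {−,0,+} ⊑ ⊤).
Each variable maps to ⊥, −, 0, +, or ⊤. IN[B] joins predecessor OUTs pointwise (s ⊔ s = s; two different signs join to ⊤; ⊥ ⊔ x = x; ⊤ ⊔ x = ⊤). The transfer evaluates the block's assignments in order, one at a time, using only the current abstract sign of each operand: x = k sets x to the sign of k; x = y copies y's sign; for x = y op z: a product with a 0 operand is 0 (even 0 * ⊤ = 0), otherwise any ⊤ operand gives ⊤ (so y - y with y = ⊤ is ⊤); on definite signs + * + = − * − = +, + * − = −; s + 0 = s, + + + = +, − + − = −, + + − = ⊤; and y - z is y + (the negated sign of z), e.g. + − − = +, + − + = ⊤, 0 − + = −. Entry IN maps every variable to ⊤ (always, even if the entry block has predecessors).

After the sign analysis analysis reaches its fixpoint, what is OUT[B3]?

Answer: {a: -, b: ⊤, c: ⊤, d: ⊤, e: ⊤, f: ⊤}

Derivation:
Per-block solution:
  B0: | IN=(all ⊤) | OUT=(all ⊤)
  B1: | IN=(all ⊤) | OUT=(all ⊤)
  B2: | IN=(all ⊤) | OUT=(all ⊤)
  B3: | IN=(all ⊤) | OUT={a:-; rest ⊤}

Merge at B3: IN[B3] = OUT[B2] = {a: ⊤, b: ⊤, c: ⊤, d: ⊤, e: ⊤, f: ⊤}
Applying B3's transfer function to that IN value gives OUT[B3] (row B3 above).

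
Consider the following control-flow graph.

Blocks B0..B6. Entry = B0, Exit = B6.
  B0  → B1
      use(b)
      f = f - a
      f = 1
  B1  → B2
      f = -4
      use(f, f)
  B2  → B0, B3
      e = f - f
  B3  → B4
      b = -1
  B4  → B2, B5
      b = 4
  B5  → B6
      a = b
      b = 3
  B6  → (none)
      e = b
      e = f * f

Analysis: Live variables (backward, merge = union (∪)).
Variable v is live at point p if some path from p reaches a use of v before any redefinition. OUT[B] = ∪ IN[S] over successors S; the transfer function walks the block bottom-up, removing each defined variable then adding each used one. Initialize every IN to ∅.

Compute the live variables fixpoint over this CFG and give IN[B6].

Converged values:
  B0:   IN={a, b, f}   OUT={a, b}
  B1:   IN={a, b}   OUT={a, b, f}
  B2:   IN={a, b, f}   OUT={a, b, f}
  B3:   IN={a, f}   OUT={a, f}
  B4:   IN={a, f}   OUT={a, b, f}
  B5:   IN={b, f}   OUT={b, f}
  B6:   IN={b, f}   OUT={}

B6 is the boundary node: OUT[B6] = {}
Applying B6's transfer function to that OUT value gives IN[B6] (row B6 above).

Answer: {b, f}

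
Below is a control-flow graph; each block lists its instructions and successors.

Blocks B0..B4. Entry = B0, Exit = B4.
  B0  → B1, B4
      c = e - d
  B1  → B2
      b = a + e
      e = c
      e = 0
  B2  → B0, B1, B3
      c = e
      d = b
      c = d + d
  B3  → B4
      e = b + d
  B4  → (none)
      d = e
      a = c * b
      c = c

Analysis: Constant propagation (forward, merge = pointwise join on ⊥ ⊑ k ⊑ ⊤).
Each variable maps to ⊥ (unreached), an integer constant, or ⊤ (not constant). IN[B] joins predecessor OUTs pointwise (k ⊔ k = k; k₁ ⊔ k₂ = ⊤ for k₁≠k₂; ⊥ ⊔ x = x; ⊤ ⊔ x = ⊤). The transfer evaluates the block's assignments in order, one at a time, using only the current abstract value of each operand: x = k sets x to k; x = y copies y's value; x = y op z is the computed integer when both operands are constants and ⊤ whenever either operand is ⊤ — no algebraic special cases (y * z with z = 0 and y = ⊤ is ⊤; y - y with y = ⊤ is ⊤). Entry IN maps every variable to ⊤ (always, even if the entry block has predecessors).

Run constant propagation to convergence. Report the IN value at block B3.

Answer: {a: ⊤, b: ⊤, c: ⊤, d: ⊤, e: 0, f: ⊤}

Working:
Per-block solution:
  B0:  IN=(all ⊤)  OUT=(all ⊤)
  B1:  IN=(all ⊤)  OUT={e:0; rest ⊤}
  B2:  IN={e:0; rest ⊤}  OUT={e:0; rest ⊤}
  B3:  IN={e:0; rest ⊤}  OUT=(all ⊤)
  B4:  IN=(all ⊤)  OUT=(all ⊤)

Merge at B3: IN[B3] = OUT[B2] = {a: ⊤, b: ⊤, c: ⊤, d: ⊤, e: 0, f: ⊤}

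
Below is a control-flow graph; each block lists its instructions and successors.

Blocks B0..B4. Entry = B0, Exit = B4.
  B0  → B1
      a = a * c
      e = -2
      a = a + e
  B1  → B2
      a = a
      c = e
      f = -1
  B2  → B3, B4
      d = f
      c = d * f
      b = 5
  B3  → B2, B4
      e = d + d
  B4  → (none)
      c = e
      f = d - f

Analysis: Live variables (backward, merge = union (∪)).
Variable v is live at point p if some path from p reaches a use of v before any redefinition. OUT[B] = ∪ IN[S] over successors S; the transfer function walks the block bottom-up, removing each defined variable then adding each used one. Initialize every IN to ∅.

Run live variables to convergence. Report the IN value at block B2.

Fixpoint table:
  B0:   IN={a, c}   OUT={a, e}
  B1:   IN={a, e}   OUT={e, f}
  B2:   IN={e, f}   OUT={d, e, f}
  B3:   IN={d, f}   OUT={d, e, f}
  B4:   IN={d, e, f}   OUT={}

Merge at B2: OUT[B2] = IN[B3] ⊔ IN[B4] = {d, e, f}
Applying B2's transfer function to that OUT value gives IN[B2] (row B2 above).

Answer: {e, f}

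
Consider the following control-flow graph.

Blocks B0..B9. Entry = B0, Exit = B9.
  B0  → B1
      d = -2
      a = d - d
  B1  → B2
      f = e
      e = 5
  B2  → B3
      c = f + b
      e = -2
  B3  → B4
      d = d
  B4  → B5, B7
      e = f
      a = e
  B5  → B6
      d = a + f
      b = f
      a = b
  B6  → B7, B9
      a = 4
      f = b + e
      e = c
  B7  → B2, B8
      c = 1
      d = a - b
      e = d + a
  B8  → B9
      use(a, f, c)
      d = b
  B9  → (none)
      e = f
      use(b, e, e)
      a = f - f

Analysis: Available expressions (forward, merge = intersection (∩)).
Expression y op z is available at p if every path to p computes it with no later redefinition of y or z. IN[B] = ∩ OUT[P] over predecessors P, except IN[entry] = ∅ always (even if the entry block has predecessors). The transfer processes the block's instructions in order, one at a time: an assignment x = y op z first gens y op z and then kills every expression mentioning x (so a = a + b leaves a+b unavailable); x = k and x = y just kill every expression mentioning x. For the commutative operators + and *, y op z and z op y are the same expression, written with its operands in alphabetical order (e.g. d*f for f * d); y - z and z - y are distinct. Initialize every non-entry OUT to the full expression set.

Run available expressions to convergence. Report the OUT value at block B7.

Answer: {a+d, a-b}

Working:
Per-block solution:
  B0: | IN={} | OUT={d-d}
  B1: | IN={d-d} | OUT={d-d}
  B2: | IN={} | OUT={b+f}
  B3: | IN={b+f} | OUT={b+f}
  B4: | IN={b+f} | OUT={b+f}
  B5: | IN={b+f} | OUT={}
  B6: | IN={} | OUT={}
  B7: | IN={} | OUT={a+d, a-b}
  B8: | IN={a+d, a-b} | OUT={a-b}
  B9: | IN={} | OUT={f-f}

Merge at B7: IN[B7] = OUT[B4] ∩ OUT[B6] = {}
Applying B7's transfer function to that IN value gives OUT[B7] (row B7 above).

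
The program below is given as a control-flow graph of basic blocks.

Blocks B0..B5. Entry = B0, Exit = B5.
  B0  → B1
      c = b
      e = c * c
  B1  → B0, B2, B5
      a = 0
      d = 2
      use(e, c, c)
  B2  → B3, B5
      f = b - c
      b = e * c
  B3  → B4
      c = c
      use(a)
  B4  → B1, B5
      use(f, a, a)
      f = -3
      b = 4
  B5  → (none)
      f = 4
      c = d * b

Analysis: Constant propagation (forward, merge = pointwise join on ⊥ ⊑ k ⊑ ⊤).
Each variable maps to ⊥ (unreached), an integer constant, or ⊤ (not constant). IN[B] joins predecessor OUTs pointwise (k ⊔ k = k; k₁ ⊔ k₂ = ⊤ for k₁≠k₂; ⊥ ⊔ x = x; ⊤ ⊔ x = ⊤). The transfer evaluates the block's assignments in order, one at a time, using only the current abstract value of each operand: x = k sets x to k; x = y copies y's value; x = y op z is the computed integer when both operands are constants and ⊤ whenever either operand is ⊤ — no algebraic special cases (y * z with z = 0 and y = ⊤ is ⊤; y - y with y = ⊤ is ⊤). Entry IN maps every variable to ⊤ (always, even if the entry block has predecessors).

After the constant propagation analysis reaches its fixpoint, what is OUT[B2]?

Fixpoint table:
  B0:  IN=(all ⊤)  OUT=(all ⊤)
  B1:  IN=(all ⊤)  OUT={a:0, d:2; rest ⊤}
  B2:  IN={a:0, d:2; rest ⊤}  OUT={a:0, d:2; rest ⊤}
  B3:  IN={a:0, d:2; rest ⊤}  OUT={a:0, d:2; rest ⊤}
  B4:  IN={a:0, d:2; rest ⊤}  OUT={a:0, b:4, d:2, f:-3; rest ⊤}
  B5:  IN={a:0, d:2; rest ⊤}  OUT={a:0, d:2, f:4; rest ⊤}

Merge at B2: IN[B2] = OUT[B1] = {a: 0, b: ⊤, c: ⊤, d: 2, e: ⊤, f: ⊤}
Applying B2's transfer function to that IN value gives OUT[B2] (row B2 above).

Answer: {a: 0, b: ⊤, c: ⊤, d: 2, e: ⊤, f: ⊤}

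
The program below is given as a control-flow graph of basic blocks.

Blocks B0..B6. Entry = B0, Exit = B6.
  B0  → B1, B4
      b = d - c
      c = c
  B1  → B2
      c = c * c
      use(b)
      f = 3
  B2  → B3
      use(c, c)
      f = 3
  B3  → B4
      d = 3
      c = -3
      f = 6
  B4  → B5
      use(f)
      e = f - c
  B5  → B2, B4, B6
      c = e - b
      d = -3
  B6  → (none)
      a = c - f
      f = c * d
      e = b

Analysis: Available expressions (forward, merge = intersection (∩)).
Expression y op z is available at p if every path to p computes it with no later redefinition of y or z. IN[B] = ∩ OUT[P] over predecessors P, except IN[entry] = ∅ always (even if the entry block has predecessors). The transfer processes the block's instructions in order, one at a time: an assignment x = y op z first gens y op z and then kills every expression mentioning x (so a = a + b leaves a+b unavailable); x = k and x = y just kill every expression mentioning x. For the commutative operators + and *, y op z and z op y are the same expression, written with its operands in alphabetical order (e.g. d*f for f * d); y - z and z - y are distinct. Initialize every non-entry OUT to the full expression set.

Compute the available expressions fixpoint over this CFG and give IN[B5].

Fixpoint table:
  B0:  IN={}  OUT={}
  B1:  IN={}  OUT={}
  B2:  IN={}  OUT={}
  B3:  IN={}  OUT={}
  B4:  IN={}  OUT={f-c}
  B5:  IN={f-c}  OUT={e-b}
  B6:  IN={e-b}  OUT={c*d}

Merge at B5: IN[B5] = OUT[B4] = {f-c}

Answer: {f-c}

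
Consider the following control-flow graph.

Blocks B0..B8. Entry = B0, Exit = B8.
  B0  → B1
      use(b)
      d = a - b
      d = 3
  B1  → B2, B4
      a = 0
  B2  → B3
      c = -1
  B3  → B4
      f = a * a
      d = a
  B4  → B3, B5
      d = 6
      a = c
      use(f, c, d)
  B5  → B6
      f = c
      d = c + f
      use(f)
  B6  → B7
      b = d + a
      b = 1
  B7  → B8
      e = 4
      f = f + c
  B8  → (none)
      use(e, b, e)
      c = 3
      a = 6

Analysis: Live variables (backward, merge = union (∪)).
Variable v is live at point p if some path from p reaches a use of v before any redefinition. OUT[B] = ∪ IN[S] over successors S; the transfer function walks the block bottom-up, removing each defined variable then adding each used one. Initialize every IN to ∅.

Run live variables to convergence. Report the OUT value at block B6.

Per-block solution:
  B0:   IN={a, b, c, f}   OUT={c, f}
  B1:   IN={c, f}   OUT={a, c, f}
  B2:   IN={a}   OUT={a, c}
  B3:   IN={a, c}   OUT={c, f}
  B4:   IN={c, f}   OUT={a, c}
  B5:   IN={a, c}   OUT={a, c, d, f}
  B6:   IN={a, c, d, f}   OUT={b, c, f}
  B7:   IN={b, c, f}   OUT={b, e}
  B8:   IN={b, e}   OUT={}

Merge at B6: OUT[B6] = IN[B7] = {b, c, f}

Answer: {b, c, f}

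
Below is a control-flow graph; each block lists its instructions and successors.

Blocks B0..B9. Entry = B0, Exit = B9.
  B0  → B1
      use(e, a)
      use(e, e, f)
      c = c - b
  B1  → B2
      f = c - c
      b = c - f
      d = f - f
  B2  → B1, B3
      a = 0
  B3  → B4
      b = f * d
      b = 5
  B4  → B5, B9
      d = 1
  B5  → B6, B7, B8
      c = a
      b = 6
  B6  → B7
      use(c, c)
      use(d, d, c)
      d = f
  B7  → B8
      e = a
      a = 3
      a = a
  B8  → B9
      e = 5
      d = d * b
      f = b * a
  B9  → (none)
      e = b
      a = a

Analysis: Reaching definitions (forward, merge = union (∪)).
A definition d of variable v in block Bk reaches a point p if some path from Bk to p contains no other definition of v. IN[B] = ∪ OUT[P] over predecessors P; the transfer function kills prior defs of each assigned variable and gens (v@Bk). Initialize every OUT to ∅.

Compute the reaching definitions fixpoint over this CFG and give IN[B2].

Fixpoint table:
  B0:   IN={}   OUT={c@B0}
  B1:   IN={a@B2, b@B1, c@B0, d@B1, f@B1}   OUT={a@B2, b@B1, c@B0, d@B1, f@B1}
  B2:   IN={a@B2, b@B1, c@B0, d@B1, f@B1}   OUT={a@B2, b@B1, c@B0, d@B1, f@B1}
  B3:   IN={a@B2, b@B1, c@B0, d@B1, f@B1}   OUT={a@B2, b@B3, c@B0, d@B1, f@B1}
  B4:   IN={a@B2, b@B3, c@B0, d@B1, f@B1}   OUT={a@B2, b@B3, c@B0, d@B4, f@B1}
  B5:   IN={a@B2, b@B3, c@B0, d@B4, f@B1}   OUT={a@B2, b@B5, c@B5, d@B4, f@B1}
  B6:   IN={a@B2, b@B5, c@B5, d@B4, f@B1}   OUT={a@B2, b@B5, c@B5, d@B6, f@B1}
  B7:   IN={a@B2, b@B5, c@B5, d@B4, d@B6, f@B1}   OUT={a@B7, b@B5, c@B5, d@B4, d@B6, e@B7, f@B1}
  B8:   IN={a@B2, a@B7, b@B5, c@B5, d@B4, d@B6, e@B7, f@B1}   OUT={a@B2, a@B7, b@B5, c@B5, d@B8, e@B8, f@B8}
  B9:   IN={a@B2, a@B7, b@B3, b@B5, c@B0, c@B5, d@B4, d@B8, e@B8, f@B1, f@B8}   OUT={a@B9, b@B3, b@B5, c@B0, c@B5, d@B4, d@B8, e@B9, f@B1, f@B8}

Merge at B2: IN[B2] = OUT[B1] = {a@B2, b@B1, c@B0, d@B1, f@B1}

Answer: {a@B2, b@B1, c@B0, d@B1, f@B1}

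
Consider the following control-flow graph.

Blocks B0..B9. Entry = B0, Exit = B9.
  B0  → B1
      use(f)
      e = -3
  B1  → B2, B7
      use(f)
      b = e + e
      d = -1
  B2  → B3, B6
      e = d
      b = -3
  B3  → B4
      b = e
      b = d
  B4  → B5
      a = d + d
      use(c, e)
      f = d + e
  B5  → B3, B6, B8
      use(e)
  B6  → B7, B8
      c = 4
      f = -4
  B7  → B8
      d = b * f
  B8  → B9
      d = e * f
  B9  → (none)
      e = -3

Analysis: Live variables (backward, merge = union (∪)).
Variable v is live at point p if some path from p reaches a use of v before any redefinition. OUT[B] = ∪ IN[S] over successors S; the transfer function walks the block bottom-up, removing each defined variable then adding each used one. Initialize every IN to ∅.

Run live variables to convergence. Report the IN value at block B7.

Per-block solution:
  B0:   IN={c, f}   OUT={c, e, f}
  B1:   IN={c, e, f}   OUT={b, c, d, e, f}
  B2:   IN={c, d}   OUT={b, c, d, e}
  B3:   IN={c, d, e}   OUT={b, c, d, e}
  B4:   IN={b, c, d, e}   OUT={b, c, d, e, f}
  B5:   IN={b, c, d, e, f}   OUT={b, c, d, e, f}
  B6:   IN={b, e}   OUT={b, e, f}
  B7:   IN={b, e, f}   OUT={e, f}
  B8:   IN={e, f}   OUT={}
  B9:   IN={}   OUT={}

Merge at B7: OUT[B7] = IN[B8] = {e, f}
Applying B7's transfer function to that OUT value gives IN[B7] (row B7 above).

Answer: {b, e, f}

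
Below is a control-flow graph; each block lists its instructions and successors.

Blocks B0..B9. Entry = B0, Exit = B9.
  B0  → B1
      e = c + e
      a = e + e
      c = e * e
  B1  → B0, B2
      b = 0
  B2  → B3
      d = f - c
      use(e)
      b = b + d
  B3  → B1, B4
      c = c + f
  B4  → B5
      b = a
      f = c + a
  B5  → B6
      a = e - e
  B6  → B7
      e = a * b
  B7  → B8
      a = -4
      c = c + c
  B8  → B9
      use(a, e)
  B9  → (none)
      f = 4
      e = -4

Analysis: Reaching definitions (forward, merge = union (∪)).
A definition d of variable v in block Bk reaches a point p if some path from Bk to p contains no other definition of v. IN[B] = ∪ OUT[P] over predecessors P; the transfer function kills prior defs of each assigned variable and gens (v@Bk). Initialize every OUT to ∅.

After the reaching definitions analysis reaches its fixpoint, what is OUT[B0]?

Converged values:
  B0:  IN={a@B0, b@B1, c@B0, c@B3, d@B2, e@B0}  OUT={a@B0, b@B1, c@B0, d@B2, e@B0}
  B1:  IN={a@B0, b@B1, b@B2, c@B0, c@B3, d@B2, e@B0}  OUT={a@B0, b@B1, c@B0, c@B3, d@B2, e@B0}
  B2:  IN={a@B0, b@B1, c@B0, c@B3, d@B2, e@B0}  OUT={a@B0, b@B2, c@B0, c@B3, d@B2, e@B0}
  B3:  IN={a@B0, b@B2, c@B0, c@B3, d@B2, e@B0}  OUT={a@B0, b@B2, c@B3, d@B2, e@B0}
  B4:  IN={a@B0, b@B2, c@B3, d@B2, e@B0}  OUT={a@B0, b@B4, c@B3, d@B2, e@B0, f@B4}
  B5:  IN={a@B0, b@B4, c@B3, d@B2, e@B0, f@B4}  OUT={a@B5, b@B4, c@B3, d@B2, e@B0, f@B4}
  B6:  IN={a@B5, b@B4, c@B3, d@B2, e@B0, f@B4}  OUT={a@B5, b@B4, c@B3, d@B2, e@B6, f@B4}
  B7:  IN={a@B5, b@B4, c@B3, d@B2, e@B6, f@B4}  OUT={a@B7, b@B4, c@B7, d@B2, e@B6, f@B4}
  B8:  IN={a@B7, b@B4, c@B7, d@B2, e@B6, f@B4}  OUT={a@B7, b@B4, c@B7, d@B2, e@B6, f@B4}
  B9:  IN={a@B7, b@B4, c@B7, d@B2, e@B6, f@B4}  OUT={a@B7, b@B4, c@B7, d@B2, e@B9, f@B9}

Merge at B0 (entry node, so the boundary value {} is joined with the incoming edge(s)): IN[B0] = {} ⊔ OUT[B1] = {a@B0, b@B1, c@B0, c@B3, d@B2, e@B0}
Applying B0's transfer function to that IN value gives OUT[B0] (row B0 above).

Answer: {a@B0, b@B1, c@B0, d@B2, e@B0}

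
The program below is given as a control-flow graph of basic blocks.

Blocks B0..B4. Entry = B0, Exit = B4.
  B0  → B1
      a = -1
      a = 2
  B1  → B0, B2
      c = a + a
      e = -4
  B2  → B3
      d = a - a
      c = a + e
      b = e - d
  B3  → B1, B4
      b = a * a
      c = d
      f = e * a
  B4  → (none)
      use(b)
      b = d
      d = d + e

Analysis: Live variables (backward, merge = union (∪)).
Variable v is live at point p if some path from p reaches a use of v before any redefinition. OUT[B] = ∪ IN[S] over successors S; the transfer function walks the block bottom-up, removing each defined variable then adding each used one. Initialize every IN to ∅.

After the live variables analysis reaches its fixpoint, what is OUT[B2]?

Answer: {a, d, e}

Derivation:
Converged values:
  B0:   IN={}   OUT={a}
  B1:   IN={a}   OUT={a, e}
  B2:   IN={a, e}   OUT={a, d, e}
  B3:   IN={a, d, e}   OUT={a, b, d, e}
  B4:   IN={b, d, e}   OUT={}

Merge at B2: OUT[B2] = IN[B3] = {a, d, e}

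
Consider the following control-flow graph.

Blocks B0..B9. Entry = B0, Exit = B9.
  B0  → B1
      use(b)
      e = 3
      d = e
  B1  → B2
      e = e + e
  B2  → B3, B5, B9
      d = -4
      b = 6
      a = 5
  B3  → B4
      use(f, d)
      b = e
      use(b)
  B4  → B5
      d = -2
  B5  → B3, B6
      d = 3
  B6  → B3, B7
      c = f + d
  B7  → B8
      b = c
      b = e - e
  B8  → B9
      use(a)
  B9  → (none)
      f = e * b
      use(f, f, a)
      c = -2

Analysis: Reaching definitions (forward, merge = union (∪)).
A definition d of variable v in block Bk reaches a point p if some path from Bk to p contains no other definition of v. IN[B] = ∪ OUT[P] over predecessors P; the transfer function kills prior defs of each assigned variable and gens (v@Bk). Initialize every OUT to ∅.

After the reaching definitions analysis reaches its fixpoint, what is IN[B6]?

Answer: {a@B2, b@B2, b@B3, c@B6, d@B5, e@B1}

Trace:
Converged values:
  B0:   IN={}   OUT={d@B0, e@B0}
  B1:   IN={d@B0, e@B0}   OUT={d@B0, e@B1}
  B2:   IN={d@B0, e@B1}   OUT={a@B2, b@B2, d@B2, e@B1}
  B3:   IN={a@B2, b@B2, b@B3, c@B6, d@B2, d@B5, e@B1}   OUT={a@B2, b@B3, c@B6, d@B2, d@B5, e@B1}
  B4:   IN={a@B2, b@B3, c@B6, d@B2, d@B5, e@B1}   OUT={a@B2, b@B3, c@B6, d@B4, e@B1}
  B5:   IN={a@B2, b@B2, b@B3, c@B6, d@B2, d@B4, e@B1}   OUT={a@B2, b@B2, b@B3, c@B6, d@B5, e@B1}
  B6:   IN={a@B2, b@B2, b@B3, c@B6, d@B5, e@B1}   OUT={a@B2, b@B2, b@B3, c@B6, d@B5, e@B1}
  B7:   IN={a@B2, b@B2, b@B3, c@B6, d@B5, e@B1}   OUT={a@B2, b@B7, c@B6, d@B5, e@B1}
  B8:   IN={a@B2, b@B7, c@B6, d@B5, e@B1}   OUT={a@B2, b@B7, c@B6, d@B5, e@B1}
  B9:   IN={a@B2, b@B2, b@B7, c@B6, d@B2, d@B5, e@B1}   OUT={a@B2, b@B2, b@B7, c@B9, d@B2, d@B5, e@B1, f@B9}

Merge at B6: IN[B6] = OUT[B5] = {a@B2, b@B2, b@B3, c@B6, d@B5, e@B1}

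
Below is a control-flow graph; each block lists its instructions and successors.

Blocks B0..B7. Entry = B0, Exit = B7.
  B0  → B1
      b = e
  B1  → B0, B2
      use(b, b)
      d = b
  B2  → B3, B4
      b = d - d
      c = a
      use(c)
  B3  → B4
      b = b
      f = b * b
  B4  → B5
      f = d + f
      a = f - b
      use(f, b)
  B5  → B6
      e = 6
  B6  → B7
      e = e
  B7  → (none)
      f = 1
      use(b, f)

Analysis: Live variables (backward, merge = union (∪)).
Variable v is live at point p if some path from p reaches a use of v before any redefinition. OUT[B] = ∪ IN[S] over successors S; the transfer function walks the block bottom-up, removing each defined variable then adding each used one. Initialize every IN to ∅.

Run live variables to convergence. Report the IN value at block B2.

Answer: {a, d, f}

Trace:
Converged values:
  B0: | IN={a, e, f} | OUT={a, b, e, f}
  B1: | IN={a, b, e, f} | OUT={a, d, e, f}
  B2: | IN={a, d, f} | OUT={b, d, f}
  B3: | IN={b, d} | OUT={b, d, f}
  B4: | IN={b, d, f} | OUT={b}
  B5: | IN={b} | OUT={b, e}
  B6: | IN={b, e} | OUT={b}
  B7: | IN={b} | OUT={}

Merge at B2: OUT[B2] = IN[B3] ⊔ IN[B4] = {b, d, f}
Applying B2's transfer function to that OUT value gives IN[B2] (row B2 above).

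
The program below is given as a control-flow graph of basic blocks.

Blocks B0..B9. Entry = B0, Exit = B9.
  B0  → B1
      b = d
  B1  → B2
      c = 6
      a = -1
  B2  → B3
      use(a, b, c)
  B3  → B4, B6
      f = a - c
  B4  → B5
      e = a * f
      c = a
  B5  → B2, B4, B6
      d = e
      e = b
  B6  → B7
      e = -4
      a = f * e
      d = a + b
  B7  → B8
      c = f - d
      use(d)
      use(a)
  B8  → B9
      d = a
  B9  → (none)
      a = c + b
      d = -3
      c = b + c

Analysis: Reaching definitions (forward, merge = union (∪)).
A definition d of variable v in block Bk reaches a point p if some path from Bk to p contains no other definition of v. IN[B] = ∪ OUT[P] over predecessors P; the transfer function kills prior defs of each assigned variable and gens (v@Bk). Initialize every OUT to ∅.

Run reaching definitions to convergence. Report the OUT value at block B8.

Fixpoint table:
  B0:  IN={}  OUT={b@B0}
  B1:  IN={b@B0}  OUT={a@B1, b@B0, c@B1}
  B2:  IN={a@B1, b@B0, c@B1, c@B4, d@B5, e@B5, f@B3}  OUT={a@B1, b@B0, c@B1, c@B4, d@B5, e@B5, f@B3}
  B3:  IN={a@B1, b@B0, c@B1, c@B4, d@B5, e@B5, f@B3}  OUT={a@B1, b@B0, c@B1, c@B4, d@B5, e@B5, f@B3}
  B4:  IN={a@B1, b@B0, c@B1, c@B4, d@B5, e@B5, f@B3}  OUT={a@B1, b@B0, c@B4, d@B5, e@B4, f@B3}
  B5:  IN={a@B1, b@B0, c@B4, d@B5, e@B4, f@B3}  OUT={a@B1, b@B0, c@B4, d@B5, e@B5, f@B3}
  B6:  IN={a@B1, b@B0, c@B1, c@B4, d@B5, e@B5, f@B3}  OUT={a@B6, b@B0, c@B1, c@B4, d@B6, e@B6, f@B3}
  B7:  IN={a@B6, b@B0, c@B1, c@B4, d@B6, e@B6, f@B3}  OUT={a@B6, b@B0, c@B7, d@B6, e@B6, f@B3}
  B8:  IN={a@B6, b@B0, c@B7, d@B6, e@B6, f@B3}  OUT={a@B6, b@B0, c@B7, d@B8, e@B6, f@B3}
  B9:  IN={a@B6, b@B0, c@B7, d@B8, e@B6, f@B3}  OUT={a@B9, b@B0, c@B9, d@B9, e@B6, f@B3}

Merge at B8: IN[B8] = OUT[B7] = {a@B6, b@B0, c@B7, d@B6, e@B6, f@B3}
Applying B8's transfer function to that IN value gives OUT[B8] (row B8 above).

Answer: {a@B6, b@B0, c@B7, d@B8, e@B6, f@B3}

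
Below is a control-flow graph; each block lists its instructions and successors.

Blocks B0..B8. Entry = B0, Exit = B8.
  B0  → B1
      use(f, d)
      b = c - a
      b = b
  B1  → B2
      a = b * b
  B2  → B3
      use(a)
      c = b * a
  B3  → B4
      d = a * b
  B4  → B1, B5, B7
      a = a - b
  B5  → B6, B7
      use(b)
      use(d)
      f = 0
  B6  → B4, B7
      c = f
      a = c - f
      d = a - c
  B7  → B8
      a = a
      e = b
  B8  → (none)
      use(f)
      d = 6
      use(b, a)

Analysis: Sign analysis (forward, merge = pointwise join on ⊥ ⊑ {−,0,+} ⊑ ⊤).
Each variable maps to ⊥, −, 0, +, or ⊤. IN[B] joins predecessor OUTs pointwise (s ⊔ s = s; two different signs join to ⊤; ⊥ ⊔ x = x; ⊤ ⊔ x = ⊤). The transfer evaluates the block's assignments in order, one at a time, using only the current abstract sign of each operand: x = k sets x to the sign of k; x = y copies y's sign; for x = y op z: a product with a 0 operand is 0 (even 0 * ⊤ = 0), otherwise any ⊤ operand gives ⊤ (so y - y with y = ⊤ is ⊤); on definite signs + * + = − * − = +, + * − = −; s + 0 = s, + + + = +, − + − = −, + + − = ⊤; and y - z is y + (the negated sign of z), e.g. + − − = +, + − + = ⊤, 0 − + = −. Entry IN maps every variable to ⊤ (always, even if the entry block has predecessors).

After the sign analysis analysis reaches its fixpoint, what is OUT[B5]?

Answer: {a: ⊤, b: ⊤, c: ⊤, d: ⊤, e: ⊤, f: 0}

Working:
Per-block solution:
  B0:   IN=(all ⊤)   OUT=(all ⊤)
  B1:   IN=(all ⊤)   OUT=(all ⊤)
  B2:   IN=(all ⊤)   OUT=(all ⊤)
  B3:   IN=(all ⊤)   OUT=(all ⊤)
  B4:   IN=(all ⊤)   OUT=(all ⊤)
  B5:   IN=(all ⊤)   OUT={f:0; rest ⊤}
  B6:   IN={f:0; rest ⊤}   OUT={a:0, c:0, d:0, f:0; rest ⊤}
  B7:   IN=(all ⊤)   OUT=(all ⊤)
  B8:   IN=(all ⊤)   OUT={d:+; rest ⊤}

Merge at B5: IN[B5] = OUT[B4] = {a: ⊤, b: ⊤, c: ⊤, d: ⊤, e: ⊤, f: ⊤}
Applying B5's transfer function to that IN value gives OUT[B5] (row B5 above).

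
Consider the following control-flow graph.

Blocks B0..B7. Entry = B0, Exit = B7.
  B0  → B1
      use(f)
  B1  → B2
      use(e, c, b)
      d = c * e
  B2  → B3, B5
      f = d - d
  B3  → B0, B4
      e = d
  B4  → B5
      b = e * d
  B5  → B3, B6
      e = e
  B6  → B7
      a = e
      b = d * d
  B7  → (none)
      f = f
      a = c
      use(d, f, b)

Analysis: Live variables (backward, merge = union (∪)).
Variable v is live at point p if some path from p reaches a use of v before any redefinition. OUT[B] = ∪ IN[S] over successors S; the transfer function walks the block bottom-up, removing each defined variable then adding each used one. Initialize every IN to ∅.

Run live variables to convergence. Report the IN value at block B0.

Answer: {b, c, e, f}

Working:
Fixpoint table:
  B0:  IN={b, c, e, f}  OUT={b, c, e}
  B1:  IN={b, c, e}  OUT={b, c, d, e}
  B2:  IN={b, c, d, e}  OUT={b, c, d, e, f}
  B3:  IN={b, c, d, f}  OUT={b, c, d, e, f}
  B4:  IN={c, d, e, f}  OUT={b, c, d, e, f}
  B5:  IN={b, c, d, e, f}  OUT={b, c, d, e, f}
  B6:  IN={c, d, e, f}  OUT={b, c, d, f}
  B7:  IN={b, c, d, f}  OUT={}

Merge at B0: OUT[B0] = IN[B1] = {b, c, e}
Applying B0's transfer function to that OUT value gives IN[B0] (row B0 above).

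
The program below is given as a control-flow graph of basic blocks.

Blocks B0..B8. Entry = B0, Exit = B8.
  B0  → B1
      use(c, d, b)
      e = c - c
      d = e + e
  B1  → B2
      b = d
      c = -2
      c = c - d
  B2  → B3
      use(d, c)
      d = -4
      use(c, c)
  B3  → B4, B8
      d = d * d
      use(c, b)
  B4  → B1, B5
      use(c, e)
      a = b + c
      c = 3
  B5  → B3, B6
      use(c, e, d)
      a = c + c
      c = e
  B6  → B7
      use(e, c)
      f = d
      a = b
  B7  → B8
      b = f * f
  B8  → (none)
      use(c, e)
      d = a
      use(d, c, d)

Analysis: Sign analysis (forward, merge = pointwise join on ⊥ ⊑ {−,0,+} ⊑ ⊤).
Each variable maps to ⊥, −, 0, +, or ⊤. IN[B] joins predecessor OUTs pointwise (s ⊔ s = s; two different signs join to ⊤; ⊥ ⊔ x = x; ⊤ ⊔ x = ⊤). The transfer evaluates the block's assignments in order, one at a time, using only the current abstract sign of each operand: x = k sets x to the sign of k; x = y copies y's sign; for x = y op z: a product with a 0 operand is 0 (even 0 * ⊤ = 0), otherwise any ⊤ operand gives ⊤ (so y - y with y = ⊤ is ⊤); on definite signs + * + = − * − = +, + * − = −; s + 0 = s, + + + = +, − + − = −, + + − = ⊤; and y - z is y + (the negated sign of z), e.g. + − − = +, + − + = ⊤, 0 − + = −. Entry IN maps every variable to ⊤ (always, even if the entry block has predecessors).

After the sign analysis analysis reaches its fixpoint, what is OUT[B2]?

Answer: {a: ⊤, b: ⊤, c: ⊤, d: -, e: ⊤, f: ⊤}

Working:
Fixpoint table:
  B0: | IN=(all ⊤) | OUT=(all ⊤)
  B1: | IN=(all ⊤) | OUT=(all ⊤)
  B2: | IN=(all ⊤) | OUT={d:-; rest ⊤}
  B3: | IN=(all ⊤) | OUT=(all ⊤)
  B4: | IN=(all ⊤) | OUT={c:+; rest ⊤}
  B5: | IN={c:+; rest ⊤} | OUT={a:+; rest ⊤}
  B6: | IN={a:+; rest ⊤} | OUT=(all ⊤)
  B7: | IN=(all ⊤) | OUT=(all ⊤)
  B8: | IN=(all ⊤) | OUT=(all ⊤)

Merge at B2: IN[B2] = OUT[B1] = {a: ⊤, b: ⊤, c: ⊤, d: ⊤, e: ⊤, f: ⊤}
Applying B2's transfer function to that IN value gives OUT[B2] (row B2 above).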